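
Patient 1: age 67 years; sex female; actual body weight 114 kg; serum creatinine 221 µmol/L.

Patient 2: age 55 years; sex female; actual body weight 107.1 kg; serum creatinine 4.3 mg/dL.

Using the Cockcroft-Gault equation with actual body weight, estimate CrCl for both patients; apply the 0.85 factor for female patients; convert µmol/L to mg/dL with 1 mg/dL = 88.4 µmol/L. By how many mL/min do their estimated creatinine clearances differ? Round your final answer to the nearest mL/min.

14 mL/min

Patient 1: SCr = 221 / 88.4 = 2.5 mg/dL
Patient 1: CrCl = (140 − 67) × 114 / (72 × 2.5) × 0.85 = 8322.0 / 180.00 × 0.85 ≈ 39.3 mL/min
Patient 2: CrCl = (140 − 55) × 107.1 / (72 × 4.3) × 0.85 = 9103.5 / 309.60 × 0.85 ≈ 25.0 mL/min
|39.3 − 25.0| = 14.3 mL/min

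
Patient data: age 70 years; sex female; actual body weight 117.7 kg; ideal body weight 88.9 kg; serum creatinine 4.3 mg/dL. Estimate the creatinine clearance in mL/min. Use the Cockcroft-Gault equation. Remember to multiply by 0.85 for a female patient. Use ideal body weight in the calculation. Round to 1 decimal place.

17.1 mL/min

CrCl = (140 − 70) × 88.9 / (72 × 4.3) × 0.85 = 6223.0 / 309.60 × 0.85 ≈ 17.1 mL/min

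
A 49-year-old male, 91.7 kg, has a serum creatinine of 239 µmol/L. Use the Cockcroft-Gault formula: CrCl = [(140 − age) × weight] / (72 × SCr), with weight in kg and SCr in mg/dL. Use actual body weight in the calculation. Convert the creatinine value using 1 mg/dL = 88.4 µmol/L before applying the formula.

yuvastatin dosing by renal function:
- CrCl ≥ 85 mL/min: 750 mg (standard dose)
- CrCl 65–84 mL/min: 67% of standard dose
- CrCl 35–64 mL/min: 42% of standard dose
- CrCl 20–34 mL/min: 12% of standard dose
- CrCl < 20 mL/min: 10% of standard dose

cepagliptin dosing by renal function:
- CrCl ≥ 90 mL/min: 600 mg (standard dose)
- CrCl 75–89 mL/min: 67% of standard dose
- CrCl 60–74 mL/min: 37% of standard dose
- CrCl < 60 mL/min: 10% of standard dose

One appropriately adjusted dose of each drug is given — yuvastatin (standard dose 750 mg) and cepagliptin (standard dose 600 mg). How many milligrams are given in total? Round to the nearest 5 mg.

SCr = 239 / 88.4 = 2.704 mg/dL
CrCl = (140 − 49) × 91.7 / (72 × 2.704) = 8344.7 / 194.69 ≈ 42.9 mL/min
CrCl ≈ 43 mL/min.
yuvastatin: 35–64 mL/min → 42% of 750 mg = 315 mg.
cepagliptin: < 60 mL/min → 10% of 600 mg = 60 mg.
Total = 315 + 60 = 375 mg.

375 mg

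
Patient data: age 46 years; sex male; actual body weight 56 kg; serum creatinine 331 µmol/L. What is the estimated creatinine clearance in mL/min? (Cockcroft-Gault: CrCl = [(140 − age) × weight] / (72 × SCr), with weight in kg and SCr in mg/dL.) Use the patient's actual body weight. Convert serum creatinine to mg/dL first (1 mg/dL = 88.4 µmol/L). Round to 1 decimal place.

19.5 mL/min

SCr = 331 / 88.4 = 3.744 mg/dL
CrCl = (140 − 46) × 56 / (72 × 3.744) = 5264.0 / 269.57 ≈ 19.5 mL/min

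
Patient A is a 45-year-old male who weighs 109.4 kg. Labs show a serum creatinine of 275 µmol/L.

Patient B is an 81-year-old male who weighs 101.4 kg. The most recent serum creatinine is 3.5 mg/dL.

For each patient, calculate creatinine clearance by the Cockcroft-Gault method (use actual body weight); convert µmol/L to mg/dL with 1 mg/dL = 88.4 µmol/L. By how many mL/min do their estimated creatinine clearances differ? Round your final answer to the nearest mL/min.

Patient A: SCr = 275 / 88.4 = 3.111 mg/dL
Patient A: CrCl = (140 − 45) × 109.4 / (72 × 3.111) = 10393.0 / 223.99 ≈ 46.4 mL/min
Patient B: CrCl = (140 − 81) × 101.4 / (72 × 3.5) = 5982.6 / 252.00 ≈ 23.7 mL/min
|46.4 − 23.7| = 22.7 mL/min

23 mL/min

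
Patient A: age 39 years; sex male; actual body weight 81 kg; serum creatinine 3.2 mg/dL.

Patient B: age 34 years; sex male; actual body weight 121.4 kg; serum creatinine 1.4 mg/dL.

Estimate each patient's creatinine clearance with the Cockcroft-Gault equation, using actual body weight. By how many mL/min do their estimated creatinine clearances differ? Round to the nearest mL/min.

Patient A: CrCl = (140 − 39) × 81 / (72 × 3.2) = 8181.0 / 230.40 ≈ 35.5 mL/min
Patient B: CrCl = (140 − 34) × 121.4 / (72 × 1.4) = 12868.4 / 100.80 ≈ 127.7 mL/min
|35.5 − 127.7| = 92.2 mL/min

92 mL/min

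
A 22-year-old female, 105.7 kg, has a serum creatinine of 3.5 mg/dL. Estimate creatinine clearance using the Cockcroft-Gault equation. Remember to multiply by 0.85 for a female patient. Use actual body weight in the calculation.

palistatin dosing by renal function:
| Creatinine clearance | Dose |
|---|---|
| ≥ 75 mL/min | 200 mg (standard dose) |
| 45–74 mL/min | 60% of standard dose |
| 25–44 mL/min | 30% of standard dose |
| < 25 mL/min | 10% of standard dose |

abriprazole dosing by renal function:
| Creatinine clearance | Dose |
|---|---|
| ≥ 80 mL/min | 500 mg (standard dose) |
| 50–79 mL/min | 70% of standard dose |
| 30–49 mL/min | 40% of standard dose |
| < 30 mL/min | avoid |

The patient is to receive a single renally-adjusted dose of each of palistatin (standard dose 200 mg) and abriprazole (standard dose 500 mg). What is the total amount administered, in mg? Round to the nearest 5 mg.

CrCl = (140 − 22) × 105.7 / (72 × 3.5) × 0.85 = 12472.6 / 252.00 × 0.85 ≈ 42.1 mL/min
CrCl ≈ 42 mL/min.
palistatin: 25–44 mL/min → 30% of 200 mg = 60 mg.
abriprazole: 30–49 mL/min → 40% of 500 mg = 200 mg.
Total = 60 + 200 = 260 mg.

260 mg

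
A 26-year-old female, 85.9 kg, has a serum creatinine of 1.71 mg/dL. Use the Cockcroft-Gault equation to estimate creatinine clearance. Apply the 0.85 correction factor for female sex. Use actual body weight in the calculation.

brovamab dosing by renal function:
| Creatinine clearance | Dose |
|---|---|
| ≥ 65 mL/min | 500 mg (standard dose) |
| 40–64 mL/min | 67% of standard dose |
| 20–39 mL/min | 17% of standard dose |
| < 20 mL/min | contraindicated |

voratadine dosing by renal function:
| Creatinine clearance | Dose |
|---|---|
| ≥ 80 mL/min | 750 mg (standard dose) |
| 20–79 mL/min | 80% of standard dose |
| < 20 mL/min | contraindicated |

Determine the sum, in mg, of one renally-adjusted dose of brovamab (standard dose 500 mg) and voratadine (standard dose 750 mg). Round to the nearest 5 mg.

1100 mg

CrCl = (140 − 26) × 85.9 / (72 × 1.71) × 0.85 = 9792.6 / 123.12 × 0.85 ≈ 67.6 mL/min
CrCl ≈ 68 mL/min.
brovamab: ≥ 65 mL/min → 100% of 500 mg = 500 mg.
voratadine: 20–79 mL/min → 80% of 750 mg = 600 mg.
Total = 500 + 600 = 1100 mg.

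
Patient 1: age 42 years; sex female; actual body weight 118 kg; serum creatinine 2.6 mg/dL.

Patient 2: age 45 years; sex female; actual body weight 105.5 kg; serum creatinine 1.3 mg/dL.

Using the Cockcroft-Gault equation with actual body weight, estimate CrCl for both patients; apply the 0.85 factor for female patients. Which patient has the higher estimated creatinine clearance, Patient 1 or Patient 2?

Patient 1: CrCl = (140 − 42) × 118 / (72 × 2.6) × 0.85 = 11564.0 / 187.20 × 0.85 ≈ 52.5 mL/min
Patient 2: CrCl = (140 − 45) × 105.5 / (72 × 1.3) × 0.85 = 10022.5 / 93.60 × 0.85 ≈ 91.0 mL/min
52.5 vs 91.0 mL/min → Patient 2 is higher.

Patient 2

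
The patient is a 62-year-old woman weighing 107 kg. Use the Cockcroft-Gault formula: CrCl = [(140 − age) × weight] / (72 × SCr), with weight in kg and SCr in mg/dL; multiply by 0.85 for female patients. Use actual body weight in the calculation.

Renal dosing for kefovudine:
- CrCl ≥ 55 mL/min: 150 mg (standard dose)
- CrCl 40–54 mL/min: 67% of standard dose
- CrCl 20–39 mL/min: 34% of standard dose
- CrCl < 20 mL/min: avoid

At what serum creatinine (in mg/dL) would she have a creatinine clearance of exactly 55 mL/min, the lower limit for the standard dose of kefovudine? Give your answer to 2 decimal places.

Standard dose requires CrCl ≥ 55 mL/min.
Set (140 − 62) × 107 × 0.85 / (72 × SCr) = 55
SCr = (140 − 62) × 107 × 0.85 / (72 × 55) = 1.791 mg/dL

1.79 mg/dL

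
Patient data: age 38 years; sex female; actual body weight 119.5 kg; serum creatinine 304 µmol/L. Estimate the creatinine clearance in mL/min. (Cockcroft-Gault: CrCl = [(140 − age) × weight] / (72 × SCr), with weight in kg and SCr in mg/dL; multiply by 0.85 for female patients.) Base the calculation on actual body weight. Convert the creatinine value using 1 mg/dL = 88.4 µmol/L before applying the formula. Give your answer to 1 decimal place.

41.8 mL/min

SCr = 304 / 88.4 = 3.439 mg/dL
CrCl = (140 − 38) × 119.5 / (72 × 3.439) × 0.85 = 12189.0 / 247.61 × 0.85 ≈ 41.8 mL/min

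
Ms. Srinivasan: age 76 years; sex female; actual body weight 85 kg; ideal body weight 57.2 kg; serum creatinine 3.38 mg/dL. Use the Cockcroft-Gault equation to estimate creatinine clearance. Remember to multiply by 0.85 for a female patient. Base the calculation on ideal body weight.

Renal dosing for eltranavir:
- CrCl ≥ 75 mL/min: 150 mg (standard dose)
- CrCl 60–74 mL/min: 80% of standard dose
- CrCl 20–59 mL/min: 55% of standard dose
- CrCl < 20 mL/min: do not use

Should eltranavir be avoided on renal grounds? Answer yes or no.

CrCl = (140 − 76) × 57.2 / (72 × 3.38) × 0.85 = 3660.8 / 243.36 × 0.85 ≈ 12.8 mL/min
CrCl ≈ 13 mL/min, which is < 20 mL/min.

yes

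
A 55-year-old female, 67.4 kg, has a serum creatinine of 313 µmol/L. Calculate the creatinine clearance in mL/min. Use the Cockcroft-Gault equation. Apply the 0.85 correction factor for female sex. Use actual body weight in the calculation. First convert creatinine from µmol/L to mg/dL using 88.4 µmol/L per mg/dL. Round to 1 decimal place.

19.1 mL/min

SCr = 313 / 88.4 = 3.541 mg/dL
CrCl = (140 − 55) × 67.4 / (72 × 3.541) × 0.85 = 5729.0 / 254.95 × 0.85 ≈ 19.1 mL/min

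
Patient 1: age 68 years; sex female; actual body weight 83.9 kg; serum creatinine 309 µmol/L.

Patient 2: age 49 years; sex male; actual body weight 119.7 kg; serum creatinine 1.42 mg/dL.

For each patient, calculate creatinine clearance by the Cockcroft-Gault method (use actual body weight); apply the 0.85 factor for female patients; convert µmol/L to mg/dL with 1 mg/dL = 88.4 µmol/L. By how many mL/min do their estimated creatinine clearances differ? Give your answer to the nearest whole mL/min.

Patient 1: SCr = 309 / 88.4 = 3.495 mg/dL
Patient 1: CrCl = (140 − 68) × 83.9 / (72 × 3.495) × 0.85 = 6040.8 / 251.64 × 0.85 ≈ 20.4 mL/min
Patient 2: CrCl = (140 − 49) × 119.7 / (72 × 1.42) = 10892.7 / 102.24 ≈ 106.5 mL/min
|20.4 − 106.5| = 86.1 mL/min

86 mL/min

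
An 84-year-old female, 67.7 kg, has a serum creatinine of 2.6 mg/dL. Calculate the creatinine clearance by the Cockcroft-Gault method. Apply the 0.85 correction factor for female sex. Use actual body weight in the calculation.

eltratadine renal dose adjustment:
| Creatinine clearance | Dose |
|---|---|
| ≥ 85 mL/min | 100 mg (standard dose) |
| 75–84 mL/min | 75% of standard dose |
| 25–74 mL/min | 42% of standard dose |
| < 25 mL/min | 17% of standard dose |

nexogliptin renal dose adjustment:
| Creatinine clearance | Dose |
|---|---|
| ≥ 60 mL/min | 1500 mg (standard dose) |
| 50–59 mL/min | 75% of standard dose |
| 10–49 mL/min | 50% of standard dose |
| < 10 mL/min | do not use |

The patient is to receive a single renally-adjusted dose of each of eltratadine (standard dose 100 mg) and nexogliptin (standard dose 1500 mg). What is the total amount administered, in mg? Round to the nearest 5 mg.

765 mg

CrCl = (140 − 84) × 67.7 / (72 × 2.6) × 0.85 = 3791.2 / 187.20 × 0.85 ≈ 17.2 mL/min
CrCl ≈ 17 mL/min.
eltratadine: < 25 mL/min → 17% of 100 mg = 17 mg.
nexogliptin: 10–49 mL/min → 50% of 1500 mg = 750 mg.
Total = 17 + 750 = 767 mg.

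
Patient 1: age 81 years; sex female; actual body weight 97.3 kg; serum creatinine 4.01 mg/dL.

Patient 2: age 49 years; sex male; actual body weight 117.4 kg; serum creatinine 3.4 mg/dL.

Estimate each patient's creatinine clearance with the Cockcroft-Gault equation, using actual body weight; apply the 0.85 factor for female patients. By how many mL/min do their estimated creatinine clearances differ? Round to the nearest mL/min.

27 mL/min

Patient 1: CrCl = (140 − 81) × 97.3 / (72 × 4.01) × 0.85 = 5740.7 / 288.72 × 0.85 ≈ 16.9 mL/min
Patient 2: CrCl = (140 − 49) × 117.4 / (72 × 3.4) = 10683.4 / 244.80 ≈ 43.6 mL/min
|16.9 − 43.6| = 26.7 mL/min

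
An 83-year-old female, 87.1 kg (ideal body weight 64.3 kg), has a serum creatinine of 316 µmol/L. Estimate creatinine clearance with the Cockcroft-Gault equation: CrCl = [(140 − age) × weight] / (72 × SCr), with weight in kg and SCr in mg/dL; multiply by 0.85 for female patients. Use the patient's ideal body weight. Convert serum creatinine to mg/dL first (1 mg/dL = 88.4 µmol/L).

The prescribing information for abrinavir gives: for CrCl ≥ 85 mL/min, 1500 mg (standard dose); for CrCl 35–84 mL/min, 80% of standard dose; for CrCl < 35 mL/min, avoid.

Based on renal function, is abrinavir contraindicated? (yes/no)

yes

SCr = 316 / 88.4 = 3.575 mg/dL
CrCl = (140 − 83) × 64.3 / (72 × 3.575) × 0.85 = 3665.1 / 257.40 × 0.85 ≈ 12.1 mL/min
CrCl ≈ 12 mL/min, which is < 35 mL/min.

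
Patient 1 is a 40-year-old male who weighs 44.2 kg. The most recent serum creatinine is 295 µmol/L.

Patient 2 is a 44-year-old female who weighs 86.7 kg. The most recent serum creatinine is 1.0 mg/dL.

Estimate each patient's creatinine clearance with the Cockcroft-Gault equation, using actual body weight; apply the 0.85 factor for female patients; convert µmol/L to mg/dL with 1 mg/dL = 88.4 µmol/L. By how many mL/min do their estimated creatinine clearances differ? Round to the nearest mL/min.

Patient 1: SCr = 295 / 88.4 = 3.337 mg/dL
Patient 1: CrCl = (140 − 40) × 44.2 / (72 × 3.337) = 4420.0 / 240.26 ≈ 18.4 mL/min
Patient 2: CrCl = (140 − 44) × 86.7 / (72 × 1) × 0.85 = 8323.2 / 72.00 × 0.85 ≈ 98.3 mL/min
|18.4 − 98.3| = 79.9 mL/min

80 mL/min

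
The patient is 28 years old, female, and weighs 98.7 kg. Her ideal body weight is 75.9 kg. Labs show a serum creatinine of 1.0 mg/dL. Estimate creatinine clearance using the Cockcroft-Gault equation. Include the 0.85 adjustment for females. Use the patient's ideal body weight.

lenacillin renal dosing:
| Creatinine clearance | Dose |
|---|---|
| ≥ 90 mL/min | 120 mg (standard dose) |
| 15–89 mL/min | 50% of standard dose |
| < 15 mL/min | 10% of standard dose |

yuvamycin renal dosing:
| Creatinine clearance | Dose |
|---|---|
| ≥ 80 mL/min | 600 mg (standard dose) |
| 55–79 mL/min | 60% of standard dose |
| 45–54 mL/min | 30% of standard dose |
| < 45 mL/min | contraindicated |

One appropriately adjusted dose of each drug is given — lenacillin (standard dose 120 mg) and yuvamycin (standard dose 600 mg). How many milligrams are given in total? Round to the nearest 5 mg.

CrCl = (140 − 28) × 75.9 / (72 × 1) × 0.85 = 8500.8 / 72.00 × 0.85 ≈ 100.4 mL/min
CrCl ≈ 100 mL/min.
lenacillin: ≥ 90 mL/min → 100% of 120 mg = 120 mg.
yuvamycin: ≥ 80 mL/min → 100% of 600 mg = 600 mg.
Total = 120 + 600 = 720 mg.

720 mg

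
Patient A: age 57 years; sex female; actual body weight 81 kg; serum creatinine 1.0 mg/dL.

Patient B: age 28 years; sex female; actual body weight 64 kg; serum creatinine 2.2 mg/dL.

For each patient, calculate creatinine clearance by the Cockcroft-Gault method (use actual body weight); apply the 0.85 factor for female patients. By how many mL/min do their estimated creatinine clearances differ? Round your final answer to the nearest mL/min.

Patient A: CrCl = (140 − 57) × 81 / (72 × 1) × 0.85 = 6723.0 / 72.00 × 0.85 ≈ 79.4 mL/min
Patient B: CrCl = (140 − 28) × 64 / (72 × 2.2) × 0.85 = 7168.0 / 158.40 × 0.85 ≈ 38.5 mL/min
|79.4 − 38.5| = 40.9 mL/min

41 mL/min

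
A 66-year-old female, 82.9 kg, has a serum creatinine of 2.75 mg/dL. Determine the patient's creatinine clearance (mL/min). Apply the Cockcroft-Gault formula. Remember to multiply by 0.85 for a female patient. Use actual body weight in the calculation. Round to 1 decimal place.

26.3 mL/min

CrCl = (140 − 66) × 82.9 / (72 × 2.75) × 0.85 = 6134.6 / 198.00 × 0.85 ≈ 26.3 mL/min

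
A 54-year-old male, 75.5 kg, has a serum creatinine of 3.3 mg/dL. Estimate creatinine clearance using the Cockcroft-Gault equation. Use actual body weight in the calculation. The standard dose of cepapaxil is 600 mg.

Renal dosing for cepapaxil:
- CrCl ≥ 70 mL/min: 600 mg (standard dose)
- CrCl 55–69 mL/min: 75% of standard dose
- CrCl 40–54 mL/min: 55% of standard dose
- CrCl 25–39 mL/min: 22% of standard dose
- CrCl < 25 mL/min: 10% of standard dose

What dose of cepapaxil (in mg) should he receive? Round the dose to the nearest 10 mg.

130 mg

CrCl = (140 − 54) × 75.5 / (72 × 3.3) = 6493.0 / 237.60 ≈ 27.3 mL/min
CrCl ≈ 27 mL/min → bracket 25–39 mL/min.
22% of 600 mg = 132 mg → 130 mg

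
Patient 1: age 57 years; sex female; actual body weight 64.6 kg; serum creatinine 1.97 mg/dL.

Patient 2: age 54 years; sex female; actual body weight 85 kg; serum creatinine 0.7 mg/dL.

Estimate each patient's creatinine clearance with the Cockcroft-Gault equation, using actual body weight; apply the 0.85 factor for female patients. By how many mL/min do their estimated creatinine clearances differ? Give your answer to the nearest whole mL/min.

91 mL/min

Patient 1: CrCl = (140 − 57) × 64.6 / (72 × 1.97) × 0.85 = 5361.8 / 141.84 × 0.85 ≈ 32.1 mL/min
Patient 2: CrCl = (140 − 54) × 85 / (72 × 0.7) × 0.85 = 7310.0 / 50.40 × 0.85 ≈ 123.3 mL/min
|32.1 − 123.3| = 91.2 mL/min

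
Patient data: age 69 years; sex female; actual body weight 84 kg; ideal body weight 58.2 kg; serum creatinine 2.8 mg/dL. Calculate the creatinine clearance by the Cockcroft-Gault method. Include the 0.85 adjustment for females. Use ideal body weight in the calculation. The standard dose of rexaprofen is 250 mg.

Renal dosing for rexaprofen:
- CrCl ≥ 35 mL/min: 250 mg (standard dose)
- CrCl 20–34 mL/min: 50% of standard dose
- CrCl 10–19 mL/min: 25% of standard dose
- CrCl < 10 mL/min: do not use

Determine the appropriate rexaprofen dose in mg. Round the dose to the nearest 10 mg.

60 mg

CrCl = (140 − 69) × 58.2 / (72 × 2.8) × 0.85 = 4132.2 / 201.60 × 0.85 ≈ 17.4 mL/min
CrCl ≈ 17 mL/min → bracket 10–19 mL/min.
25% of 250 mg = 62.5 mg → 60 mg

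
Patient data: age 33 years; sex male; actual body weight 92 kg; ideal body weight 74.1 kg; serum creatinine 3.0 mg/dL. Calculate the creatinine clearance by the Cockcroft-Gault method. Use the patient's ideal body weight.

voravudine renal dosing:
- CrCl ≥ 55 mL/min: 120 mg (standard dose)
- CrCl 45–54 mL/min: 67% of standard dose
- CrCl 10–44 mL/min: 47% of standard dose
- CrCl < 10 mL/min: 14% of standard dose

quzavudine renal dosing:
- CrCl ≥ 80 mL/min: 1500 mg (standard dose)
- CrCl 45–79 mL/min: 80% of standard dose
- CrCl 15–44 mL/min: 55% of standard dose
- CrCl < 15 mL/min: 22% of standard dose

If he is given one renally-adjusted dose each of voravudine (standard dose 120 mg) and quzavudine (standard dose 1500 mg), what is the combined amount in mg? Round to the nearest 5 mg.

880 mg

CrCl = (140 − 33) × 74.1 / (72 × 3) = 7928.7 / 216.00 ≈ 36.7 mL/min
CrCl ≈ 37 mL/min.
voravudine: 10–44 mL/min → 47% of 120 mg = 56.4 mg.
quzavudine: 15–44 mL/min → 55% of 1500 mg = 825 mg.
Total = 56.4 + 825 = 881.4 mg.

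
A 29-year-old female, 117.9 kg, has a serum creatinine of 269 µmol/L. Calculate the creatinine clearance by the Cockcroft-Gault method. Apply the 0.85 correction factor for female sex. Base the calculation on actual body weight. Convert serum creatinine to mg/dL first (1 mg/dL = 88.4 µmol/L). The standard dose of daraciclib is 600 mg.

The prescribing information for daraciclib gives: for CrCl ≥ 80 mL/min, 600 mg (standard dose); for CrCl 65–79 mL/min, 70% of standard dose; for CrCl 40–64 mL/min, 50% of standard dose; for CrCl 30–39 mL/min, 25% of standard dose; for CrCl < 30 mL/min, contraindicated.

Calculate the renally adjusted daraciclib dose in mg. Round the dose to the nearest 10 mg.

SCr = 269 / 88.4 = 3.043 mg/dL
CrCl = (140 − 29) × 117.9 / (72 × 3.043) × 0.85 = 13086.9 / 219.10 × 0.85 ≈ 50.8 mL/min
CrCl ≈ 51 mL/min → bracket 40–64 mL/min.
50% of 600 mg = 300 mg

300 mg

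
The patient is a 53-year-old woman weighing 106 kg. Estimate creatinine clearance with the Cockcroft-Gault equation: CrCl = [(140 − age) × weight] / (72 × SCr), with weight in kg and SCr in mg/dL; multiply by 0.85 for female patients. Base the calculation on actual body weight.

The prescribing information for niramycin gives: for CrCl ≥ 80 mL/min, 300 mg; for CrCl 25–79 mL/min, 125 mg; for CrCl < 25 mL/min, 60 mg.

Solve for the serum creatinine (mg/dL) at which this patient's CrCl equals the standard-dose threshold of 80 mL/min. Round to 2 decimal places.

Standard dose requires CrCl ≥ 80 mL/min.
Set (140 − 53) × 106 × 0.85 / (72 × SCr) = 80
SCr = (140 − 53) × 106 × 0.85 / (72 × 80) = 1.361 mg/dL

1.36 mg/dL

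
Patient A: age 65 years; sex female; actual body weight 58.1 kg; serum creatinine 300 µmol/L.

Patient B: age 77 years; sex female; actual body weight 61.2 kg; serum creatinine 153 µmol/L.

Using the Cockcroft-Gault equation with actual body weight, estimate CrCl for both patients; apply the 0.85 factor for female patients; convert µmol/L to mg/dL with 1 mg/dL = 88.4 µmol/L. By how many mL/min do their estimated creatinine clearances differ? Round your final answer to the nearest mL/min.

Patient A: SCr = 300 / 88.4 = 3.394 mg/dL
Patient A: CrCl = (140 − 65) × 58.1 / (72 × 3.394) × 0.85 = 4357.5 / 244.37 × 0.85 ≈ 15.2 mL/min
Patient B: SCr = 153 / 88.4 = 1.731 mg/dL
Patient B: CrCl = (140 − 77) × 61.2 / (72 × 1.731) × 0.85 = 3855.6 / 124.63 × 0.85 ≈ 26.3 mL/min
|15.2 − 26.3| = 11.1 mL/min

11 mL/min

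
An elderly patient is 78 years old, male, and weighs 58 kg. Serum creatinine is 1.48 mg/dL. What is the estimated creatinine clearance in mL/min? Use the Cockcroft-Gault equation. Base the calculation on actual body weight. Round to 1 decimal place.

CrCl = (140 − 78) × 58 / (72 × 1.48) = 3596.0 / 106.56 ≈ 33.7 mL/min

33.7 mL/min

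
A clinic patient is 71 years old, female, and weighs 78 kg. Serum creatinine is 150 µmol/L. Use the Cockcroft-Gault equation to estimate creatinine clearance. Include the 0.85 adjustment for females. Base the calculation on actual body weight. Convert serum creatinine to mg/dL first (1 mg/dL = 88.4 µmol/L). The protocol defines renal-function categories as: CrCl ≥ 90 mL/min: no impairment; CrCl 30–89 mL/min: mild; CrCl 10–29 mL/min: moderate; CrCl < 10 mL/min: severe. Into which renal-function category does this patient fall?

SCr = 150 / 88.4 = 1.697 mg/dL
CrCl = (140 − 71) × 78 / (72 × 1.697) × 0.85 = 5382.0 / 122.18 × 0.85 ≈ 37.4 mL/min
37 mL/min falls in the 'mild' range.

mild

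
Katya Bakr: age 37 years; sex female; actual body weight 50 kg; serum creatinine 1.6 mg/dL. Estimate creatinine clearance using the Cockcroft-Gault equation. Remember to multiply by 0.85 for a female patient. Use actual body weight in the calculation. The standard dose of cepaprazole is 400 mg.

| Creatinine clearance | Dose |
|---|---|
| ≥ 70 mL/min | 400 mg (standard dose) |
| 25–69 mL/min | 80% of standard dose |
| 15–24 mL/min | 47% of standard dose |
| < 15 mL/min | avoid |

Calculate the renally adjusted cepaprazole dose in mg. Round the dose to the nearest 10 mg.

320 mg

CrCl = (140 − 37) × 50 / (72 × 1.6) × 0.85 = 5150.0 / 115.20 × 0.85 ≈ 38.0 mL/min
CrCl ≈ 38 mL/min → bracket 25–69 mL/min.
80% of 400 mg = 320 mg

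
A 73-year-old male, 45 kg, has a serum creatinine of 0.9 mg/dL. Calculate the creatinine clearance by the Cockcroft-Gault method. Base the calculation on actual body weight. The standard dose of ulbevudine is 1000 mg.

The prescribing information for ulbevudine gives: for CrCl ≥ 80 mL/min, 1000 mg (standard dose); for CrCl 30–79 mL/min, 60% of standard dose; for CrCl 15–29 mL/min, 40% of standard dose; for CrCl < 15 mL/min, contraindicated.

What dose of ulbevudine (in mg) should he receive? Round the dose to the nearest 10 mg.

600 mg

CrCl = (140 − 73) × 45 / (72 × 0.9) = 3015.0 / 64.80 ≈ 46.5 mL/min
CrCl ≈ 47 mL/min → bracket 30–79 mL/min.
60% of 1000 mg = 600 mg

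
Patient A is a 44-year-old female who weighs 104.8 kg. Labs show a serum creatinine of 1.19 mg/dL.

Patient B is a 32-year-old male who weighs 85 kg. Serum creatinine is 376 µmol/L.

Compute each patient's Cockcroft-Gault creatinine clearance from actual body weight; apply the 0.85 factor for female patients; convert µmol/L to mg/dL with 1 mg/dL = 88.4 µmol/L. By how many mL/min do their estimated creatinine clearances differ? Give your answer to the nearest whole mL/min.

Patient A: CrCl = (140 − 44) × 104.8 / (72 × 1.19) × 0.85 = 10060.8 / 85.68 × 0.85 ≈ 99.8 mL/min
Patient B: SCr = 376 / 88.4 = 4.253 mg/dL
Patient B: CrCl = (140 − 32) × 85 / (72 × 4.253) = 9180.0 / 306.22 ≈ 30.0 mL/min
|99.8 − 30.0| = 69.8 mL/min

70 mL/min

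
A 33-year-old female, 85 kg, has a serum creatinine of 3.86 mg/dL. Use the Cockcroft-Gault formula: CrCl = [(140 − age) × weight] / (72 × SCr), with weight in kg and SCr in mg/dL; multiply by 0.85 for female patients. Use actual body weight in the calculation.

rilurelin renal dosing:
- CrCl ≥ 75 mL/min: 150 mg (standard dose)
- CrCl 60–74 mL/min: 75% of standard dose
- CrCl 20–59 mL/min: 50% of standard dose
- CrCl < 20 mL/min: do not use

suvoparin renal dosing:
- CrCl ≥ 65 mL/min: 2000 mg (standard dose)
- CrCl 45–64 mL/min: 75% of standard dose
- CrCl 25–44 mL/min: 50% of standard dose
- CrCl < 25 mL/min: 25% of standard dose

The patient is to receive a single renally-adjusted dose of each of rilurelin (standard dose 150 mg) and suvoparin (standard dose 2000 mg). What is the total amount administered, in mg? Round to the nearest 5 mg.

1075 mg

CrCl = (140 − 33) × 85 / (72 × 3.86) × 0.85 = 9095.0 / 277.92 × 0.85 ≈ 27.8 mL/min
CrCl ≈ 28 mL/min.
rilurelin: 20–59 mL/min → 50% of 150 mg = 75 mg.
suvoparin: 25–44 mL/min → 50% of 2000 mg = 1000 mg.
Total = 75 + 1000 = 1075 mg.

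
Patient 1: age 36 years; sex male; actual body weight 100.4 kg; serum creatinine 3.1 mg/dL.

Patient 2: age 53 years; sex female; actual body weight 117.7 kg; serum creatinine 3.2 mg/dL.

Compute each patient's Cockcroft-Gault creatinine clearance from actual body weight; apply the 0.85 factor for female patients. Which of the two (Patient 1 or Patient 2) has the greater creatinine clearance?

Patient 1: CrCl = (140 − 36) × 100.4 / (72 × 3.1) = 10441.6 / 223.20 ≈ 46.8 mL/min
Patient 2: CrCl = (140 − 53) × 117.7 / (72 × 3.2) × 0.85 = 10239.9 / 230.40 × 0.85 ≈ 37.8 mL/min
46.8 vs 37.8 mL/min → Patient 1 is higher.

Patient 1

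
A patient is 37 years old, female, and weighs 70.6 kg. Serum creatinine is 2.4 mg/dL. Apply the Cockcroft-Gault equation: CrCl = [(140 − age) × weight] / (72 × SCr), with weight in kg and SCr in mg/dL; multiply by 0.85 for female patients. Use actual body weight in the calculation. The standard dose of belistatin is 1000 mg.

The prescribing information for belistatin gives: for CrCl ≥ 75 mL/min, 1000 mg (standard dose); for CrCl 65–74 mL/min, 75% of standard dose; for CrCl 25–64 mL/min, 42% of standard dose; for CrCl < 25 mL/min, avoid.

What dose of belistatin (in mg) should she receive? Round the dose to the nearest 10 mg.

CrCl = (140 − 37) × 70.6 / (72 × 2.4) × 0.85 = 7271.8 / 172.80 × 0.85 ≈ 35.8 mL/min
CrCl ≈ 36 mL/min → bracket 25–64 mL/min.
42% of 1000 mg = 420 mg

420 mg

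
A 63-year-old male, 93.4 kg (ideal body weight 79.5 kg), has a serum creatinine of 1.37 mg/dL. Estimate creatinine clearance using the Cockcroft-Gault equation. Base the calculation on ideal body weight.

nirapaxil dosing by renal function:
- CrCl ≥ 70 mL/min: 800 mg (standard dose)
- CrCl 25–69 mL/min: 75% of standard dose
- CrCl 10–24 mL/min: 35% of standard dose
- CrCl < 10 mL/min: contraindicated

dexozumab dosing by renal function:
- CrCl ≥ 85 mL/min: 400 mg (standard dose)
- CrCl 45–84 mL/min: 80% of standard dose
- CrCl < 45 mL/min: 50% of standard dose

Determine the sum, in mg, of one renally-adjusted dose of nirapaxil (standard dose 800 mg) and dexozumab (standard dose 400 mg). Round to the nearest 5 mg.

920 mg

CrCl = (140 − 63) × 79.5 / (72 × 1.37) = 6121.5 / 98.64 ≈ 62.1 mL/min
CrCl ≈ 62 mL/min.
nirapaxil: 25–69 mL/min → 75% of 800 mg = 600 mg.
dexozumab: 45–84 mL/min → 80% of 400 mg = 320 mg.
Total = 600 + 320 = 920 mg.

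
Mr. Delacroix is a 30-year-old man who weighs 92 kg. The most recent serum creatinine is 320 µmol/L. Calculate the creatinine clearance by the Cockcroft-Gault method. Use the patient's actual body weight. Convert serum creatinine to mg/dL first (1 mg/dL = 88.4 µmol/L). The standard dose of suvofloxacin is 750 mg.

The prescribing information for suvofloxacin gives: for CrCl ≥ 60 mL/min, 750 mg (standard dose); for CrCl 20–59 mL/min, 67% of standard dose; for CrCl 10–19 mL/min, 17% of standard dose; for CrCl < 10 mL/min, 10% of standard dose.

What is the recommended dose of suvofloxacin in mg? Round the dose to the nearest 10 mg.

500 mg

SCr = 320 / 88.4 = 3.62 mg/dL
CrCl = (140 − 30) × 92 / (72 × 3.62) = 10120.0 / 260.64 ≈ 38.8 mL/min
CrCl ≈ 39 mL/min → bracket 20–59 mL/min.
67% of 750 mg = 502.5 mg → 500 mg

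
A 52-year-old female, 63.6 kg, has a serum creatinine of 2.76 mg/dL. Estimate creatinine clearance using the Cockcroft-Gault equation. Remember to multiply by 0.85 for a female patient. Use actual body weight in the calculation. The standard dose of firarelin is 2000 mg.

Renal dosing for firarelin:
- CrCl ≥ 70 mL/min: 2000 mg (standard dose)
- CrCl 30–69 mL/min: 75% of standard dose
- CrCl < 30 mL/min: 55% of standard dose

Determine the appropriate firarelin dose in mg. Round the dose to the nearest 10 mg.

CrCl = (140 − 52) × 63.6 / (72 × 2.76) × 0.85 = 5596.8 / 198.72 × 0.85 ≈ 23.9 mL/min
CrCl ≈ 24 mL/min → bracket < 30 mL/min.
55% of 2000 mg = 1100 mg

1100 mg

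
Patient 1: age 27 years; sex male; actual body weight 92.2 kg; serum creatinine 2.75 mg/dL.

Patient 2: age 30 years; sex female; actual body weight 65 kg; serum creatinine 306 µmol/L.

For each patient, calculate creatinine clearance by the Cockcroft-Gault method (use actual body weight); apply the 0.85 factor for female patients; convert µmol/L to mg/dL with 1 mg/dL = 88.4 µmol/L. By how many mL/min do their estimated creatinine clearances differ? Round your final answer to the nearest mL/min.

Patient 1: CrCl = (140 − 27) × 92.2 / (72 × 2.75) = 10418.6 / 198.00 ≈ 52.6 mL/min
Patient 2: SCr = 306 / 88.4 = 3.462 mg/dL
Patient 2: CrCl = (140 − 30) × 65 / (72 × 3.462) × 0.85 = 7150.0 / 249.26 × 0.85 ≈ 24.4 mL/min
|52.6 − 24.4| = 28.2 mL/min

28 mL/min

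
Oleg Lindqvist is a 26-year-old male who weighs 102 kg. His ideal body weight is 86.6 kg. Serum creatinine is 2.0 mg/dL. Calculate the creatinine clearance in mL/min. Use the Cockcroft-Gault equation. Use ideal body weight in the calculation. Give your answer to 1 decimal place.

CrCl = (140 − 26) × 86.6 / (72 × 2) = 9872.4 / 144.00 ≈ 68.6 mL/min

68.6 mL/min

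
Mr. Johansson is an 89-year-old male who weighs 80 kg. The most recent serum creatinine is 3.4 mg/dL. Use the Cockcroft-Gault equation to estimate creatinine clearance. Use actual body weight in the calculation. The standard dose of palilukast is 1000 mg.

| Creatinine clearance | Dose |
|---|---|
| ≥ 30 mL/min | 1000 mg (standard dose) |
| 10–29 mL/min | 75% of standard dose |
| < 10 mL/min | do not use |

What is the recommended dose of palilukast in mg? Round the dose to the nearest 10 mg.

750 mg

CrCl = (140 − 89) × 80 / (72 × 3.4) = 4080.0 / 244.80 ≈ 16.7 mL/min
CrCl ≈ 17 mL/min → bracket 10–29 mL/min.
75% of 1000 mg = 750 mg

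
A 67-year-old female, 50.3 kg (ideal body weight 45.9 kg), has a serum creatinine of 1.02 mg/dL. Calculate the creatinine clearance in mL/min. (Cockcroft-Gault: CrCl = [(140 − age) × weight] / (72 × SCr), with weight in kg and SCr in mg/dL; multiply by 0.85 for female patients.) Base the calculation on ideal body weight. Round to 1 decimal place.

CrCl = (140 − 67) × 45.9 / (72 × 1.02) × 0.85 = 3350.7 / 73.44 × 0.85 ≈ 38.8 mL/min

38.8 mL/min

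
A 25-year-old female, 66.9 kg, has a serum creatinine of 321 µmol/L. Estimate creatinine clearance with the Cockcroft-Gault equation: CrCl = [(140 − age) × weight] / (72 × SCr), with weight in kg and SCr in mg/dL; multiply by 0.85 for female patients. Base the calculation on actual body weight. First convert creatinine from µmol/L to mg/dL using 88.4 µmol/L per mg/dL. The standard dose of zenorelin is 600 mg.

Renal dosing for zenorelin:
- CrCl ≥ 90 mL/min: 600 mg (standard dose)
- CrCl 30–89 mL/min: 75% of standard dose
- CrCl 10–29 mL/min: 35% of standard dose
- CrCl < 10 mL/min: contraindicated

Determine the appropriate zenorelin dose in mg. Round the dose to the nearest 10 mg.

SCr = 321 / 88.4 = 3.631 mg/dL
CrCl = (140 − 25) × 66.9 / (72 × 3.631) × 0.85 = 7693.5 / 261.43 × 0.85 ≈ 25.0 mL/min
CrCl ≈ 25 mL/min → bracket 10–29 mL/min.
35% of 600 mg = 210 mg

210 mg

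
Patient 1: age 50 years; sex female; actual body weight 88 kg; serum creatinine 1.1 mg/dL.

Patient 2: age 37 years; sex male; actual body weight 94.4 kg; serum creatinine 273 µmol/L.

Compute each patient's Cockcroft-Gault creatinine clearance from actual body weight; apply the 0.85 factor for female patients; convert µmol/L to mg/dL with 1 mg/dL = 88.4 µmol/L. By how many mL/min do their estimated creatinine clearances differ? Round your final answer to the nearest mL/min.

Patient 1: CrCl = (140 − 50) × 88 / (72 × 1.1) × 0.85 = 7920.0 / 79.20 × 0.85 ≈ 85.0 mL/min
Patient 2: SCr = 273 / 88.4 = 3.088 mg/dL
Patient 2: CrCl = (140 − 37) × 94.4 / (72 × 3.088) = 9723.2 / 222.34 ≈ 43.7 mL/min
|85.0 − 43.7| = 41.3 mL/min

41 mL/min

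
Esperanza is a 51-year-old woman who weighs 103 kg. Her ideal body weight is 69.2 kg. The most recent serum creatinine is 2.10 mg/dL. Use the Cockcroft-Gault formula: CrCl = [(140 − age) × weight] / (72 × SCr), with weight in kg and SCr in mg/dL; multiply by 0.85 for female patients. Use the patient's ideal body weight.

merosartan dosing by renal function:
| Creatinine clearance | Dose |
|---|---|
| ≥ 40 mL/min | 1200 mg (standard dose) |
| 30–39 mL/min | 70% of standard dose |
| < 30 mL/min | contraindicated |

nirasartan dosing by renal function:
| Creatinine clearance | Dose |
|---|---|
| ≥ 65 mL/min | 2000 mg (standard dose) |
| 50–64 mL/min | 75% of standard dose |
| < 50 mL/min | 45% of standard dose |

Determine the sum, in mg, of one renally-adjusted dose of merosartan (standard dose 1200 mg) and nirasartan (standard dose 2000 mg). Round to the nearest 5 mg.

1740 mg

CrCl = (140 − 51) × 69.2 / (72 × 2.1) × 0.85 = 6158.8 / 151.20 × 0.85 ≈ 34.6 mL/min
CrCl ≈ 35 mL/min.
merosartan: 30–39 mL/min → 70% of 1200 mg = 840 mg.
nirasartan: < 50 mL/min → 45% of 2000 mg = 900 mg.
Total = 840 + 900 = 1740 mg.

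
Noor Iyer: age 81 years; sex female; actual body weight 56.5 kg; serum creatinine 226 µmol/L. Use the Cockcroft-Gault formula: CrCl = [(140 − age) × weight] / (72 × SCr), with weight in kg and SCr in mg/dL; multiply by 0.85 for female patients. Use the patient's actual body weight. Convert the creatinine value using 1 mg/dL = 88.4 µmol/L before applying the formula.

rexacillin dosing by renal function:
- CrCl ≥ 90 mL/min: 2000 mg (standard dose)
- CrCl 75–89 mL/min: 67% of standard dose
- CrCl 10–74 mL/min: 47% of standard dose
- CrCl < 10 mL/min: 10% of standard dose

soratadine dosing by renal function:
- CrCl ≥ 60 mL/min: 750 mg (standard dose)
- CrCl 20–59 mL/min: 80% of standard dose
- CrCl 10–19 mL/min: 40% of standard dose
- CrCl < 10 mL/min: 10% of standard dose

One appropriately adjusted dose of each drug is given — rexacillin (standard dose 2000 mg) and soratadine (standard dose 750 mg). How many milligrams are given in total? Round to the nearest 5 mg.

SCr = 226 / 88.4 = 2.557 mg/dL
CrCl = (140 − 81) × 56.5 / (72 × 2.557) × 0.85 = 3333.5 / 184.10 × 0.85 ≈ 15.4 mL/min
CrCl ≈ 15 mL/min.
rexacillin: 10–74 mL/min → 47% of 2000 mg = 940 mg.
soratadine: 10–19 mL/min → 40% of 750 mg = 300 mg.
Total = 940 + 300 = 1240 mg.

1240 mg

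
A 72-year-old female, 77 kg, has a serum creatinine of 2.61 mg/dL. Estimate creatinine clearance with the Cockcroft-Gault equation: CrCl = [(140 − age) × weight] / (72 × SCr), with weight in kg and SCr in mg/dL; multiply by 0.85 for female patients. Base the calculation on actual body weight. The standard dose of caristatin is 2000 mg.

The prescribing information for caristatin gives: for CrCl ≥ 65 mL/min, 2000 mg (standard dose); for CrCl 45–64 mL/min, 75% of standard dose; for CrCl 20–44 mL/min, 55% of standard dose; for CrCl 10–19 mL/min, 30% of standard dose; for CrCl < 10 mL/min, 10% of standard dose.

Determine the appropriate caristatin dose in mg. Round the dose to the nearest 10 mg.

CrCl = (140 − 72) × 77 / (72 × 2.61) × 0.85 = 5236.0 / 187.92 × 0.85 ≈ 23.7 mL/min
CrCl ≈ 24 mL/min → bracket 20–44 mL/min.
55% of 2000 mg = 1100 mg

1100 mg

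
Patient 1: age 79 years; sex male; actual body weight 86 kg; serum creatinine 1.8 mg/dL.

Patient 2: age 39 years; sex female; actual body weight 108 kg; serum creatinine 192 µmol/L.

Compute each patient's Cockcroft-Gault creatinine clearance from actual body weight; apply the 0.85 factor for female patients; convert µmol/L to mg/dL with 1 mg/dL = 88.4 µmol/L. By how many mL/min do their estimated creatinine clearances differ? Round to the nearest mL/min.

Patient 1: CrCl = (140 − 79) × 86 / (72 × 1.8) = 5246.0 / 129.60 ≈ 40.5 mL/min
Patient 2: SCr = 192 / 88.4 = 2.172 mg/dL
Patient 2: CrCl = (140 − 39) × 108 / (72 × 2.172) × 0.85 = 10908.0 / 156.38 × 0.85 ≈ 59.3 mL/min
|40.5 − 59.3| = 18.8 mL/min

19 mL/min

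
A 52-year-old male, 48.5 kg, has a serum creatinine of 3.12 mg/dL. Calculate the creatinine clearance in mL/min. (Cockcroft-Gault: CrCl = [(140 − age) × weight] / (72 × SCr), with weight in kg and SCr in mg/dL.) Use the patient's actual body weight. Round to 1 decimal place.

19.0 mL/min

CrCl = (140 − 52) × 48.5 / (72 × 3.12) = 4268.0 / 224.64 ≈ 19.0 mL/min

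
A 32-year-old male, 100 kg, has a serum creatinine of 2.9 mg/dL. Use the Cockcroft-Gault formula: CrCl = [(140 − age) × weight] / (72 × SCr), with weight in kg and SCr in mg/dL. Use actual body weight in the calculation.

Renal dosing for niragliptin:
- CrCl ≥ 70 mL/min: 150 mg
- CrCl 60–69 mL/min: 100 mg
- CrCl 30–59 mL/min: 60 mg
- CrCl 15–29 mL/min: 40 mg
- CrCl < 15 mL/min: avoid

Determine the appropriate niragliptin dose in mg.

CrCl = (140 − 32) × 100 / (72 × 2.9) = 10800.0 / 208.80 ≈ 51.7 mL/min
CrCl ≈ 52 mL/min → bracket 30–59 mL/min.
Dose for this bracket: 60 mg.

60 mg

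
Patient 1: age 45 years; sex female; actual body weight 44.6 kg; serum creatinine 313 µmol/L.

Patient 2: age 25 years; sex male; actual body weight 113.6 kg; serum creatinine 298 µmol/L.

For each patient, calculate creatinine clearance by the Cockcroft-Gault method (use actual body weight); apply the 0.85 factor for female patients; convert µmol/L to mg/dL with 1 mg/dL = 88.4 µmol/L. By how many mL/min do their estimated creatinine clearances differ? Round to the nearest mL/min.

40 mL/min

Patient 1: SCr = 313 / 88.4 = 3.541 mg/dL
Patient 1: CrCl = (140 − 45) × 44.6 / (72 × 3.541) × 0.85 = 4237.0 / 254.95 × 0.85 ≈ 14.1 mL/min
Patient 2: SCr = 298 / 88.4 = 3.371 mg/dL
Patient 2: CrCl = (140 − 25) × 113.6 / (72 × 3.371) = 13064.0 / 242.71 ≈ 53.8 mL/min
|14.1 − 53.8| = 39.7 mL/min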